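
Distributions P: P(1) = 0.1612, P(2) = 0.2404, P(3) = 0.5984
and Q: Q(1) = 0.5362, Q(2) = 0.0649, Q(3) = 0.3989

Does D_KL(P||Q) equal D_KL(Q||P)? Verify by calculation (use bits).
D_KL(P||Q) = 0.5248 bits, D_KL(Q||P) = 0.5737 bits. No — D_KL(P||Q) ≠ D_KL(Q||P) for this pair.

D_KL(P||Q) = Σ P(x) log₂(P(x)/Q(x))

Computing term by term:
  P(1)·log₂(P(1)/Q(1)) = 0.1612·log₂(0.1612/0.5362) = -0.27951
  P(2)·log₂(P(2)/Q(2)) = 0.2404·log₂(0.2404/0.0649) = 0.45415
  P(3)·log₂(P(3)/Q(3)) = 0.5984·log₂(0.5984/0.3989) = 0.35011

D_KL(P||Q) = -0.27951 + 0.45415 + 0.35011 = 0.52475 ≈ 0.5248 bits

D_KL(Q||P) = Σ Q(x) log₂(Q(x)/P(x))

Computing term by term:
  Q(1)·log₂(Q(1)/P(1)) = 0.5362·log₂(0.5362/0.1612) = 0.92973
  Q(2)·log₂(Q(2)/P(2)) = 0.0649·log₂(0.0649/0.2404) = -0.12261
  Q(3)·log₂(Q(3)/P(3)) = 0.3989·log₂(0.3989/0.5984) = -0.23339

D_KL(Q||P) = 0.92973 - 0.12261 - 0.23339 = 0.57373 ≈ 0.5737 bits

These are NOT equal (difference: 0.0489 bits). KL divergence is asymmetric: D_KL(P||Q) ≠ D_KL(Q||P) in general.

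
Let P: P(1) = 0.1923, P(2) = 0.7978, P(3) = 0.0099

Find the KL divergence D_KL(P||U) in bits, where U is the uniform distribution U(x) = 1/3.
0.8016 bits

U(i) = 1/3 for all i

D_KL(P||U) = Σ P(x) log₂(P(x) / (1/3))
           = Σ P(x) log₂(P(x)) + log₂(3)
           = log₂(3) - H(P)

H(P) = -Σ P(x) log₂(P(x)):
  -P(1)·log₂(P(1)) = -(0.1923)·log₂(0.1923) = 0.45740
  -P(2)·log₂(P(2)) = -(0.7978)·log₂(0.7978) = 0.26000
  -P(3)·log₂(P(3)) = -(0.0099)·log₂(0.0099) = 0.06592
H(P) = 0.45740 + 0.26000 + 0.06592 = 0.78332 bits

log₂(3) = 1.58496 bits

D_KL(P||U) = 1.58496 - 0.78332 = 0.80164 ≈ 0.8016 bits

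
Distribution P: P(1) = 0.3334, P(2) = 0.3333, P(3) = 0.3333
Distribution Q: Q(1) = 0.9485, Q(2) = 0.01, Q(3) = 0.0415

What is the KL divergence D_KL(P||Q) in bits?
2.1850 bits

D_KL(P||Q) = Σ P(x) log₂(P(x)/Q(x))

Computing term by term:
  P(1)·log₂(P(1)/Q(1)) = 0.3334·log₂(0.3334/0.9485) = -0.50290
  P(2)·log₂(P(2)/Q(2)) = 0.3333·log₂(0.3333/0.01) = 1.68608
  P(3)·log₂(P(3)/Q(3)) = 0.3333·log₂(0.3333/0.0415) = 1.00178

D_KL(P||Q) = -0.50290 + 1.68608 + 1.00178 = 2.18496 ≈ 2.1850 bits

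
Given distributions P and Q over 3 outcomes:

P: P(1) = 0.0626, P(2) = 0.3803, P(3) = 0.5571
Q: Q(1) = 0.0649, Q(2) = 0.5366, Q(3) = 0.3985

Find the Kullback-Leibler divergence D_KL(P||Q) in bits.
0.0771 bits

D_KL(P||Q) = Σ P(x) log₂(P(x)/Q(x))

Computing term by term:
  P(1)·log₂(P(1)/Q(1)) = 0.0626·log₂(0.0626/0.0649) = -0.00326
  P(2)·log₂(P(2)/Q(2)) = 0.3803·log₂(0.3803/0.5366) = -0.18890
  P(3)·log₂(P(3)/Q(3)) = 0.5571·log₂(0.5571/0.3985) = 0.26928

D_KL(P||Q) = -0.00326 - 0.18890 + 0.26928 = 0.07712 ≈ 0.0771 bits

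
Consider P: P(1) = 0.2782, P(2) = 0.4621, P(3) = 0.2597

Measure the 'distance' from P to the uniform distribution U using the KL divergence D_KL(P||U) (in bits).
0.0517 bits

U(i) = 1/3 for all i

D_KL(P||U) = Σ P(x) log₂(P(x) / (1/3))
           = Σ P(x) log₂(P(x)) + log₂(3)
           = log₂(3) - H(P)

H(P) = -Σ P(x) log₂(P(x)):
  -P(1)·log₂(P(1)) = -(0.2782)·log₂(0.2782) = 0.51350
  -P(2)·log₂(P(2)) = -(0.4621)·log₂(0.4621) = 0.51465
  -P(3)·log₂(P(3)) = -(0.2597)·log₂(0.2597) = 0.50514
H(P) = 0.51350 + 0.51465 + 0.50514 = 1.53329 bits

log₂(3) = 1.58496 bits

D_KL(P||U) = 1.58496 - 1.53329 = 0.05167 ≈ 0.0517 bits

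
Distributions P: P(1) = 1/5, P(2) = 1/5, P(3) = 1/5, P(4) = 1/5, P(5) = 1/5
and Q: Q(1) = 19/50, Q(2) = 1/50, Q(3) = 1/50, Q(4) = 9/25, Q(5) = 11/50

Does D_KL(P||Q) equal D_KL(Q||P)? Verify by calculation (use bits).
D_KL(P||Q) = 0.9465 bits, D_KL(Q||P) = 0.5545 bits. No — D_KL(P||Q) ≠ D_KL(Q||P) for this pair.

D_KL(P||Q) = Σ P(x) log₂(P(x)/Q(x))

Computing term by term:
  P(1)·log₂(P(1)/Q(1)) = (1/5)·log₂((1/5)/(19/50)) = -0.18520
  P(2)·log₂(P(2)/Q(2)) = (1/5)·log₂((1/5)/(1/50)) = 0.66439
  P(3)·log₂(P(3)/Q(3)) = (1/5)·log₂((1/5)/(1/50)) = 0.66439
  P(4)·log₂(P(4)/Q(4)) = (1/5)·log₂((1/5)/(9/25)) = -0.16960
  P(5)·log₂(P(5)/Q(5)) = (1/5)·log₂((1/5)/(11/50)) = -0.02750

D_KL(P||Q) = -0.18520 + 0.66439 + 0.66439 - 0.16960 - 0.02750 = 0.94648 ≈ 0.9465 bits

D_KL(Q||P) = Σ Q(x) log₂(Q(x)/P(x))

Computing term by term:
  Q(1)·log₂(Q(1)/P(1)) = (19/50)·log₂((19/50)/(1/5)) = 0.35188
  Q(2)·log₂(Q(2)/P(2)) = (1/50)·log₂((1/50)/(1/5)) = -0.06644
  Q(3)·log₂(Q(3)/P(3)) = (1/50)·log₂((1/50)/(1/5)) = -0.06644
  Q(4)·log₂(Q(4)/P(4)) = (9/25)·log₂((9/25)/(1/5)) = 0.30528
  Q(5)·log₂(Q(5)/P(5)) = (11/50)·log₂((11/50)/(1/5)) = 0.03025

D_KL(Q||P) = 0.35188 - 0.06644 - 0.06644 + 0.30528 + 0.03025 = 0.55453 ≈ 0.5545 bits

These are NOT equal (difference: 0.3920 bits). KL divergence is asymmetric: D_KL(P||Q) ≠ D_KL(Q||P) in general.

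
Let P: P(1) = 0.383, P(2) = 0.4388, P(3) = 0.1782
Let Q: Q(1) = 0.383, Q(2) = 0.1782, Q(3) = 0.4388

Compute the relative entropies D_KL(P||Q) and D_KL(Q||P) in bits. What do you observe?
D_KL(P||Q) = 0.3388 bits, D_KL(Q||P) = 0.3388 bits. The two directions give the same value here, because Q is a self-inverse relabeling of P; in general KL divergence is asymmetric.

D_KL(P||Q) = Σ P(x) log₂(P(x)/Q(x))

Computing term by term:
  P(1)·log₂(P(1)/Q(1)) = 0.383·log₂(0.383/0.383) = 0.00000
  P(2)·log₂(P(2)/Q(2)) = 0.4388·log₂(0.4388/0.1782) = 0.57047
  P(3)·log₂(P(3)/Q(3)) = 0.1782·log₂(0.1782/0.4388) = -0.23167

D_KL(P||Q) = 0.00000 + 0.57047 - 0.23167 = 0.33880 ≈ 0.3388 bits

D_KL(Q||P) = Σ Q(x) log₂(Q(x)/P(x))

Computing term by term:
  Q(1)·log₂(Q(1)/P(1)) = 0.383·log₂(0.383/0.383) = 0.00000
  Q(2)·log₂(Q(2)/P(2)) = 0.1782·log₂(0.1782/0.4388) = -0.23167
  Q(3)·log₂(Q(3)/P(3)) = 0.4388·log₂(0.4388/0.1782) = 0.57047

D_KL(Q||P) = 0.00000 - 0.23167 + 0.57047 = 0.33880 ≈ 0.3388 bits

These ARE equal here. Q is P with outcomes relabeled (Q(2) = P(3), Q(3) = P(2)) by a relabeling that is its own inverse, so the two sums contain exactly the same terms in a different order. This is a special case — KL divergence is not symmetric in general: D_KL(P||Q) ≠ D_KL(Q||P) for most P, Q.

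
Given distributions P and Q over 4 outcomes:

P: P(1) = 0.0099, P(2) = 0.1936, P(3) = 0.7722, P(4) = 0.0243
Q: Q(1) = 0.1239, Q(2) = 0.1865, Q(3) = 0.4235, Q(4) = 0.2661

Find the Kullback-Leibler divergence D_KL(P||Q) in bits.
0.5596 bits

D_KL(P||Q) = Σ P(x) log₂(P(x)/Q(x))

Computing term by term:
  P(1)·log₂(P(1)/Q(1)) = 0.0099·log₂(0.0099/0.1239) = -0.03609
  P(2)·log₂(P(2)/Q(2)) = 0.1936·log₂(0.1936/0.1865) = 0.01044
  P(3)·log₂(P(3)/Q(3)) = 0.7722·log₂(0.7722/0.4235) = 0.66920
  P(4)·log₂(P(4)/Q(4)) = 0.0243·log₂(0.0243/0.2661) = -0.08391

D_KL(P||Q) = -0.03609 + 0.01044 + 0.66920 - 0.08391 = 0.55964 ≈ 0.5596 bits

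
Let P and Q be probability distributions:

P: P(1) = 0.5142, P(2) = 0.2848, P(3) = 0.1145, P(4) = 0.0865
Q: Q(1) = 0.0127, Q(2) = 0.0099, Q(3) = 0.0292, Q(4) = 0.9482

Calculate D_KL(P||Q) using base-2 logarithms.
4.0527 bits

D_KL(P||Q) = Σ P(x) log₂(P(x)/Q(x))

Computing term by term:
  P(1)·log₂(P(1)/Q(1)) = 0.5142·log₂(0.5142/0.0127) = 2.74553
  P(2)·log₂(P(2)/Q(2)) = 0.2848·log₂(0.2848/0.0099) = 1.38025
  P(3)·log₂(P(3)/Q(3)) = 0.1145·log₂(0.1145/0.0292) = 0.22571
  P(4)·log₂(P(4)/Q(4)) = 0.0865·log₂(0.0865/0.9482) = -0.29881

D_KL(P||Q) = 2.74553 + 1.38025 + 0.22571 - 0.29881 = 4.05268 ≈ 4.0527 bits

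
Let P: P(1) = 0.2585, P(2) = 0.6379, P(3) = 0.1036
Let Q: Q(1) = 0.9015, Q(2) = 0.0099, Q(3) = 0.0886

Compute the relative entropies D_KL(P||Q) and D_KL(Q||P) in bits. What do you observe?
D_KL(P||Q) = 3.3911 bits, D_KL(Q||P) = 1.5452 bits. The two directions give different values (D_KL(P||Q) exceeds D_KL(Q||P) by 1.8459 bits): KL divergence is asymmetric.

D_KL(P||Q) = Σ P(x) log₂(P(x)/Q(x))

Computing term by term:
  P(1)·log₂(P(1)/Q(1)) = 0.2585·log₂(0.2585/0.9015) = -0.46586
  P(2)·log₂(P(2)/Q(2)) = 0.6379·log₂(0.6379/0.0099) = 3.83362
  P(3)·log₂(P(3)/Q(3)) = 0.1036·log₂(0.1036/0.0886) = 0.02338

D_KL(P||Q) = -0.46586 + 3.83362 + 0.02338 = 3.39114 ≈ 3.3911 bits

D_KL(Q||P) = Σ Q(x) log₂(Q(x)/P(x))

Computing term by term:
  Q(1)·log₂(Q(1)/P(1)) = 0.9015·log₂(0.9015/0.2585) = 1.62465
  Q(2)·log₂(Q(2)/P(2)) = 0.0099·log₂(0.0099/0.6379) = -0.05950
  Q(3)·log₂(Q(3)/P(3)) = 0.0886·log₂(0.0886/0.1036) = -0.01999

D_KL(Q||P) = 1.62465 - 0.05950 - 0.01999 = 1.54516 ≈ 1.5452 bits

These are NOT equal (difference: 1.8459 bits). KL divergence is asymmetric: D_KL(P||Q) ≠ D_KL(Q||P) in general.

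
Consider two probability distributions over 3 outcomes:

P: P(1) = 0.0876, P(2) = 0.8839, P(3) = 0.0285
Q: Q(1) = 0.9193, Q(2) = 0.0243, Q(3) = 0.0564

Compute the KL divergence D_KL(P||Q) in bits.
4.2577 bits

D_KL(P||Q) = Σ P(x) log₂(P(x)/Q(x))

Computing term by term:
  P(1)·log₂(P(1)/Q(1)) = 0.0876·log₂(0.0876/0.9193) = -0.29710
  P(2)·log₂(P(2)/Q(2)) = 0.8839·log₂(0.8839/0.0243) = 4.58289
  P(3)·log₂(P(3)/Q(3)) = 0.0285·log₂(0.0285/0.0564) = -0.02806

D_KL(P||Q) = -0.29710 + 4.58289 - 0.02806 = 4.25773 ≈ 4.2577 bits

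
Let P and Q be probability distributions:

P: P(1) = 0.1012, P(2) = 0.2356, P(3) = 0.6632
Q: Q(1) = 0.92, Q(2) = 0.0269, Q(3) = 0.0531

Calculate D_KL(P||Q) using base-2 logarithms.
2.8311 bits

D_KL(P||Q) = Σ P(x) log₂(P(x)/Q(x))

Computing term by term:
  P(1)·log₂(P(1)/Q(1)) = 0.1012·log₂(0.1012/0.92) = -0.32226
  P(2)·log₂(P(2)/Q(2)) = 0.2356·log₂(0.2356/0.0269) = 0.73758
  P(3)·log₂(P(3)/Q(3)) = 0.6632·log₂(0.6632/0.0531) = 2.41581

D_KL(P||Q) = -0.32226 + 0.73758 + 2.41581 = 2.83113 ≈ 2.8311 bits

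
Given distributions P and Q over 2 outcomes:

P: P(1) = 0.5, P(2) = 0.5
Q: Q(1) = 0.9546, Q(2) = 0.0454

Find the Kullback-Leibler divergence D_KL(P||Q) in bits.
1.2641 bits

D_KL(P||Q) = Σ P(x) log₂(P(x)/Q(x))

Computing term by term:
  P(1)·log₂(P(1)/Q(1)) = 0.5·log₂(0.5/0.9546) = -0.46648
  P(2)·log₂(P(2)/Q(2)) = 0.5·log₂(0.5/0.0454) = 1.73058

D_KL(P||Q) = -0.46648 + 1.73058 = 1.26410 ≈ 1.2641 bits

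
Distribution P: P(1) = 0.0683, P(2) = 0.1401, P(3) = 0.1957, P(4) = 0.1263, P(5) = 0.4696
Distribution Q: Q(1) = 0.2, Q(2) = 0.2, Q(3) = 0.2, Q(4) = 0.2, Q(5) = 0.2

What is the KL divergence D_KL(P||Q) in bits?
0.3106 bits

D_KL(P||Q) = Σ P(x) log₂(P(x)/Q(x))

Computing term by term:
  P(1)·log₂(P(1)/Q(1)) = 0.0683·log₂(0.0683/0.2) = -0.10587
  P(2)·log₂(P(2)/Q(2)) = 0.1401·log₂(0.1401/0.2) = -0.07195
  P(3)·log₂(P(3)/Q(3)) = 0.1957·log₂(0.1957/0.2) = -0.00614
  P(4)·log₂(P(4)/Q(4)) = 0.1263·log₂(0.1263/0.2) = -0.08376
  P(5)·log₂(P(5)/Q(5)) = 0.4696·log₂(0.4696/0.2) = 0.57828

D_KL(P||Q) = -0.10587 - 0.07195 - 0.00614 - 0.08376 + 0.57828 = 0.31056 ≈ 0.3106 bits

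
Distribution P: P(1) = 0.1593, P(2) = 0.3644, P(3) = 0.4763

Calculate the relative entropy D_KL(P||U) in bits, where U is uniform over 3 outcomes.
0.1224 bits

U(i) = 1/3 for all i

D_KL(P||U) = Σ P(x) log₂(P(x) / (1/3))
           = Σ P(x) log₂(P(x)) + log₂(3)
           = log₂(3) - H(P)

H(P) = -Σ P(x) log₂(P(x)):
  -P(1)·log₂(P(1)) = -(0.1593)·log₂(0.1593) = 0.42217
  -P(2)·log₂(P(2)) = -(0.3644)·log₂(0.3644) = 0.53071
  -P(3)·log₂(P(3)) = -(0.4763)·log₂(0.4763) = 0.50967
H(P) = 0.42217 + 0.53071 + 0.50967 = 1.46255 bits

log₂(3) = 1.58496 bits

D_KL(P||U) = 1.58496 - 1.46255 = 0.12241 ≈ 0.1224 bits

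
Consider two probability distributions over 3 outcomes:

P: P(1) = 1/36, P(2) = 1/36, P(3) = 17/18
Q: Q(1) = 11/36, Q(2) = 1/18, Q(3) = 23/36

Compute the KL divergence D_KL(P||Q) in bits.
0.4087 bits

D_KL(P||Q) = Σ P(x) log₂(P(x)/Q(x))

Computing term by term:
  P(1)·log₂(P(1)/Q(1)) = (1/36)·log₂((1/36)/(11/36)) = -0.09610
  P(2)·log₂(P(2)/Q(2)) = (1/36)·log₂((1/36)/(1/18)) = -0.02778
  P(3)·log₂(P(3)/Q(3)) = (17/18)·log₂((17/18)/(23/36)) = 0.53257

D_KL(P||Q) = -0.09610 - 0.02778 + 0.53257 = 0.40869 ≈ 0.4087 bits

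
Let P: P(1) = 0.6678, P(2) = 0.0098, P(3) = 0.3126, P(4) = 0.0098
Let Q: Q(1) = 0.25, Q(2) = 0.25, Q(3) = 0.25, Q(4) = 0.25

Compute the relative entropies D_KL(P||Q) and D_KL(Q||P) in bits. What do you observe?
D_KL(P||Q) = 0.9558 bits, D_KL(Q||P) = 1.9015 bits. The two directions give different values (D_KL(Q||P) exceeds D_KL(P||Q) by 0.9457 bits): KL divergence is asymmetric.

D_KL(P||Q) = Σ P(x) log₂(P(x)/Q(x))

Computing term by term:
  P(1)·log₂(P(1)/Q(1)) = 0.6678·log₂(0.6678/0.25) = 0.94660
  P(2)·log₂(P(2)/Q(2)) = 0.0098·log₂(0.0098/0.25) = -0.04580
  P(3)·log₂(P(3)/Q(3)) = 0.3126·log₂(0.3126/0.25) = 0.10078
  P(4)·log₂(P(4)/Q(4)) = 0.0098·log₂(0.0098/0.25) = -0.04580

D_KL(P||Q) = 0.94660 - 0.04580 + 0.10078 - 0.04580 = 0.95578 ≈ 0.9558 bits

D_KL(Q||P) = Σ Q(x) log₂(Q(x)/P(x))

Computing term by term:
  Q(1)·log₂(Q(1)/P(1)) = 0.25·log₂(0.25/0.6678) = -0.35437
  Q(2)·log₂(Q(2)/P(2)) = 0.25·log₂(0.25/0.0098) = 1.16825
  Q(3)·log₂(Q(3)/P(3)) = 0.25·log₂(0.25/0.3126) = -0.08060
  Q(4)·log₂(Q(4)/P(4)) = 0.25·log₂(0.25/0.0098) = 1.16825

D_KL(Q||P) = -0.35437 + 1.16825 - 0.08060 + 1.16825 = 1.90153 ≈ 1.9015 bits

These are NOT equal (difference: 0.9457 bits). KL divergence is asymmetric: D_KL(P||Q) ≠ D_KL(Q||P) in general.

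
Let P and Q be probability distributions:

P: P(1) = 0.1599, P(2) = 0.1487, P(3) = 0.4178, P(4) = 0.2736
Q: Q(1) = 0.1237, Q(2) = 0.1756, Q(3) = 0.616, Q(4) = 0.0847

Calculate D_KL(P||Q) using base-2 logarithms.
0.2524 bits

D_KL(P||Q) = Σ P(x) log₂(P(x)/Q(x))

Computing term by term:
  P(1)·log₂(P(1)/Q(1)) = 0.1599·log₂(0.1599/0.1237) = 0.05921
  P(2)·log₂(P(2)/Q(2)) = 0.1487·log₂(0.1487/0.1756) = -0.03567
  P(3)·log₂(P(3)/Q(3)) = 0.4178·log₂(0.4178/0.616) = -0.23402
  P(4)·log₂(P(4)/Q(4)) = 0.2736·log₂(0.2736/0.0847) = 0.46283

D_KL(P||Q) = 0.05921 - 0.03567 - 0.23402 + 0.46283 = 0.25235 ≈ 0.2524 bits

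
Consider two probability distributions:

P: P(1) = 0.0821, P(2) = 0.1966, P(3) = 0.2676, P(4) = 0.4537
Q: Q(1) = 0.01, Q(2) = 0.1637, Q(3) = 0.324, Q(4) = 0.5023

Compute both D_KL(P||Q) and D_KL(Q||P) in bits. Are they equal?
D_KL(P||Q) = 0.1609 bits, D_KL(Q||P) = 0.0895 bits. No, they are not equal.

D_KL(P||Q) = Σ P(x) log₂(P(x)/Q(x))

Computing term by term:
  P(1)·log₂(P(1)/Q(1)) = 0.0821·log₂(0.0821/0.01) = 0.24937
  P(2)·log₂(P(2)/Q(2)) = 0.1966·log₂(0.1966/0.1637) = 0.05194
  P(3)·log₂(P(3)/Q(3)) = 0.2676·log₂(0.2676/0.324) = -0.07384
  P(4)·log₂(P(4)/Q(4)) = 0.4537·log₂(0.4537/0.5023) = -0.06661

D_KL(P||Q) = 0.24937 + 0.05194 - 0.07384 - 0.06661 = 0.16086 ≈ 0.1609 bits

D_KL(Q||P) = Σ Q(x) log₂(Q(x)/P(x))

Computing term by term:
  Q(1)·log₂(Q(1)/P(1)) = 0.01·log₂(0.01/0.0821) = -0.03037
  Q(2)·log₂(Q(2)/P(2)) = 0.1637·log₂(0.1637/0.1966) = -0.04325
  Q(3)·log₂(Q(3)/P(3)) = 0.324·log₂(0.324/0.2676) = 0.08940
  Q(4)·log₂(Q(4)/P(4)) = 0.5023·log₂(0.5023/0.4537) = 0.07374

D_KL(Q||P) = -0.03037 - 0.04325 + 0.08940 + 0.07374 = 0.08952 ≈ 0.0895 bits

These are NOT equal (difference: 0.0714 bits). KL divergence is asymmetric: D_KL(P||Q) ≠ D_KL(Q||P) in general.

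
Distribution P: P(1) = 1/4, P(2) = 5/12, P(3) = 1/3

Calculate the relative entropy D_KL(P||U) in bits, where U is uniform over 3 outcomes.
0.0304 bits

U(i) = 1/3 for all i

D_KL(P||U) = Σ P(x) log₂(P(x) / (1/3))
           = Σ P(x) log₂(P(x)) + log₂(3)
           = log₂(3) - H(P)

H(P) = -Σ P(x) log₂(P(x)):
  -P(1)·log₂(P(1)) = -(1/4)·log₂(1/4) = 0.50000
  -P(2)·log₂(P(2)) = -(5/12)·log₂(5/12) = 0.52626
  -P(3)·log₂(P(3)) = -(1/3)·log₂(1/3) = 0.52832
H(P) = 0.50000 + 0.52626 + 0.52832 = 1.55458 bits

log₂(3) = 1.58496 bits

D_KL(P||U) = 1.58496 - 1.55458 = 0.03038 ≈ 0.0304 bits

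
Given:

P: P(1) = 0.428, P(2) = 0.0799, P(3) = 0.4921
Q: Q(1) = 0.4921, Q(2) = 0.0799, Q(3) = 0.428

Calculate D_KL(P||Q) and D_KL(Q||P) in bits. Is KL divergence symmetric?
D_KL(P||Q) = 0.0129 bits, D_KL(Q||P) = 0.0129 bits. The two values coincide for this particular pair, but no — KL divergence is not symmetric in general.

D_KL(P||Q) = Σ P(x) log₂(P(x)/Q(x))

Computing term by term:
  P(1)·log₂(P(1)/Q(1)) = 0.428·log₂(0.428/0.4921) = -0.08617
  P(2)·log₂(P(2)/Q(2)) = 0.0799·log₂(0.0799/0.0799) = 0.00000
  P(3)·log₂(P(3)/Q(3)) = 0.4921·log₂(0.4921/0.428) = 0.09908

D_KL(P||Q) = -0.08617 + 0.00000 + 0.09908 = 0.01291 ≈ 0.0129 bits

D_KL(Q||P) = Σ Q(x) log₂(Q(x)/P(x))

Computing term by term:
  Q(1)·log₂(Q(1)/P(1)) = 0.4921·log₂(0.4921/0.428) = 0.09908
  Q(2)·log₂(Q(2)/P(2)) = 0.0799·log₂(0.0799/0.0799) = 0.00000
  Q(3)·log₂(Q(3)/P(3)) = 0.428·log₂(0.428/0.4921) = -0.08617

D_KL(Q||P) = 0.09908 + 0.00000 - 0.08617 = 0.01291 ≈ 0.0129 bits

These ARE equal here. Q is P with outcomes relabeled (Q(1) = P(3), Q(3) = P(1)) by a relabeling that is its own inverse, so the two sums contain exactly the same terms in a different order. This is a special case — KL divergence is not symmetric in general: D_KL(P||Q) ≠ D_KL(Q||P) for most P, Q.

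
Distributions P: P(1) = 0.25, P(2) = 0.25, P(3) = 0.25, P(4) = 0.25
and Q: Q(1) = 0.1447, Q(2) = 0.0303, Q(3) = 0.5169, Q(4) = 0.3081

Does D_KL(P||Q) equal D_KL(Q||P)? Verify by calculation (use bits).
D_KL(P||Q) = 0.6210 bits, D_KL(Q||P) = 0.4282 bits. No — D_KL(P||Q) ≠ D_KL(Q||P) for this pair.

D_KL(P||Q) = Σ P(x) log₂(P(x)/Q(x))

Computing term by term:
  P(1)·log₂(P(1)/Q(1)) = 0.25·log₂(0.25/0.1447) = 0.19722
  P(2)·log₂(P(2)/Q(2)) = 0.25·log₂(0.25/0.0303) = 0.76113
  P(3)·log₂(P(3)/Q(3)) = 0.25·log₂(0.25/0.5169) = -0.26199
  P(4)·log₂(P(4)/Q(4)) = 0.25·log₂(0.25/0.3081) = -0.07537

D_KL(P||Q) = 0.19722 + 0.76113 - 0.26199 - 0.07537 = 0.62099 ≈ 0.6210 bits

D_KL(Q||P) = Σ Q(x) log₂(Q(x)/P(x))

Computing term by term:
  Q(1)·log₂(Q(1)/P(1)) = 0.1447·log₂(0.1447/0.25) = -0.11415
  Q(2)·log₂(Q(2)/P(2)) = 0.0303·log₂(0.0303/0.25) = -0.09225
  Q(3)·log₂(Q(3)/P(3)) = 0.5169·log₂(0.5169/0.25) = 0.54169
  Q(4)·log₂(Q(4)/P(4)) = 0.3081·log₂(0.3081/0.25) = 0.09288

D_KL(Q||P) = -0.11415 - 0.09225 + 0.54169 + 0.09288 = 0.42817 ≈ 0.4282 bits

These are NOT equal (difference: 0.1928 bits). KL divergence is asymmetric: D_KL(P||Q) ≠ D_KL(Q||P) in general.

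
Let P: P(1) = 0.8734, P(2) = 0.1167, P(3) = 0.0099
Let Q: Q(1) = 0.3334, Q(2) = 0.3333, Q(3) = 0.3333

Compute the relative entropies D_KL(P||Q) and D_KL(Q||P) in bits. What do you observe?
D_KL(P||Q) = 0.9866 bits, D_KL(Q||P) = 1.7323 bits. The two directions give different values (D_KL(Q||P) exceeds D_KL(P||Q) by 0.7457 bits): KL divergence is asymmetric.

D_KL(P||Q) = Σ P(x) log₂(P(x)/Q(x))

Computing term by term:
  P(1)·log₂(P(1)/Q(1)) = 0.8734·log₂(0.8734/0.3334) = 1.21349
  P(2)·log₂(P(2)/Q(2)) = 0.1167·log₂(0.1167/0.3333) = -0.17669
  P(3)·log₂(P(3)/Q(3)) = 0.0099·log₂(0.0099/0.3333) = -0.05023

D_KL(P||Q) = 1.21349 - 0.17669 - 0.05023 = 0.98657 ≈ 0.9866 bits

D_KL(Q||P) = Σ Q(x) log₂(Q(x)/P(x))

Computing term by term:
  Q(1)·log₂(Q(1)/P(1)) = 0.3334·log₂(0.3334/0.8734) = -0.46322
  Q(2)·log₂(Q(2)/P(2)) = 0.3333·log₂(0.3333/0.1167) = 0.50462
  Q(3)·log₂(Q(3)/P(3)) = 0.3333·log₂(0.3333/0.0099) = 1.69091

D_KL(Q||P) = -0.46322 + 0.50462 + 1.69091 = 1.73231 ≈ 1.7323 bits

These are NOT equal (difference: 0.7457 bits). KL divergence is asymmetric: D_KL(P||Q) ≠ D_KL(Q||P) in general.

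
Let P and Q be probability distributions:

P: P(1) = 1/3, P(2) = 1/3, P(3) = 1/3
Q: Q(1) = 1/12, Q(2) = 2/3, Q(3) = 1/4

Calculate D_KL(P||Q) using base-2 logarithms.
0.4717 bits

D_KL(P||Q) = Σ P(x) log₂(P(x)/Q(x))

Computing term by term:
  P(1)·log₂(P(1)/Q(1)) = (1/3)·log₂((1/3)/(1/12)) = 0.66667
  P(2)·log₂(P(2)/Q(2)) = (1/3)·log₂((1/3)/(2/3)) = -0.33333
  P(3)·log₂(P(3)/Q(3)) = (1/3)·log₂((1/3)/(1/4)) = 0.13835

D_KL(P||Q) = 0.66667 - 0.33333 + 0.13835 = 0.47169 ≈ 0.4717 bits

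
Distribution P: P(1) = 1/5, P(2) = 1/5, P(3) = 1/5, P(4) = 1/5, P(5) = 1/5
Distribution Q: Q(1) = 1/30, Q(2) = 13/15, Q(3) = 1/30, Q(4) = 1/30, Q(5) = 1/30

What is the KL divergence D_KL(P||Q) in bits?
1.6449 bits

D_KL(P||Q) = Σ P(x) log₂(P(x)/Q(x))

Computing term by term:
  P(1)·log₂(P(1)/Q(1)) = (1/5)·log₂((1/5)/(1/30)) = 0.51699
  P(2)·log₂(P(2)/Q(2)) = (1/5)·log₂((1/5)/(13/15)) = -0.42310
  P(3)·log₂(P(3)/Q(3)) = (1/5)·log₂((1/5)/(1/30)) = 0.51699
  P(4)·log₂(P(4)/Q(4)) = (1/5)·log₂((1/5)/(1/30)) = 0.51699
  P(5)·log₂(P(5)/Q(5)) = (1/5)·log₂((1/5)/(1/30)) = 0.51699

D_KL(P||Q) = 0.51699 - 0.42310 + 0.51699 + 0.51699 + 0.51699 = 1.64486 ≈ 1.6449 bits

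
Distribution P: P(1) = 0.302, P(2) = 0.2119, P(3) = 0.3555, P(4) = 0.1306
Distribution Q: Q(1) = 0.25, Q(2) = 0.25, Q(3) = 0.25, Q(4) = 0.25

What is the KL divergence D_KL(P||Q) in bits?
0.0900 bits

D_KL(P||Q) = Σ P(x) log₂(P(x)/Q(x))

Computing term by term:
  P(1)·log₂(P(1)/Q(1)) = 0.302·log₂(0.302/0.25) = 0.08233
  P(2)·log₂(P(2)/Q(2)) = 0.2119·log₂(0.2119/0.25) = -0.05055
  P(3)·log₂(P(3)/Q(3)) = 0.3555·log₂(0.3555/0.25) = 0.18057
  P(4)·log₂(P(4)/Q(4)) = 0.1306·log₂(0.1306/0.25) = -0.12234

D_KL(P||Q) = 0.08233 - 0.05055 + 0.18057 - 0.12234 = 0.09001 ≈ 0.0900 bits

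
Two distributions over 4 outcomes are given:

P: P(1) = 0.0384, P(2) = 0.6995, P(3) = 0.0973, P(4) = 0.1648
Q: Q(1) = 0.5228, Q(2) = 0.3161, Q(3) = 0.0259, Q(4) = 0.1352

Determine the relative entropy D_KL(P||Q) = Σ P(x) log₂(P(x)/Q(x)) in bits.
0.8898 bits

D_KL(P||Q) = Σ P(x) log₂(P(x)/Q(x))

Computing term by term:
  P(1)·log₂(P(1)/Q(1)) = 0.0384·log₂(0.0384/0.5228) = -0.14466
  P(2)·log₂(P(2)/Q(2)) = 0.6995·log₂(0.6995/0.3161) = 0.80159
  P(3)·log₂(P(3)/Q(3)) = 0.0973·log₂(0.0973/0.0259) = 0.18579
  P(4)·log₂(P(4)/Q(4)) = 0.1648·log₂(0.1648/0.1352) = 0.04707

D_KL(P||Q) = -0.14466 + 0.80159 + 0.18579 + 0.04707 = 0.88979 ≈ 0.8898 bits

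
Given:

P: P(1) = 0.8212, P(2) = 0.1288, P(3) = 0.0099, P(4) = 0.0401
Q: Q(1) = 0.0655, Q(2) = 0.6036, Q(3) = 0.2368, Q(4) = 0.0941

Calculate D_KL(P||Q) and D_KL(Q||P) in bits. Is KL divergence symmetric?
D_KL(P||Q) = 2.6142 bits, D_KL(Q||P) = 2.3065 bits. No, KL divergence is not symmetric.

D_KL(P||Q) = Σ P(x) log₂(P(x)/Q(x))

Computing term by term:
  P(1)·log₂(P(1)/Q(1)) = 0.8212·log₂(0.8212/0.0655) = 2.99587
  P(2)·log₂(P(2)/Q(2)) = 0.1288·log₂(0.1288/0.6036) = -0.28703
  P(3)·log₂(P(3)/Q(3)) = 0.0099·log₂(0.0099/0.2368) = -0.04534
  P(4)·log₂(P(4)/Q(4)) = 0.0401·log₂(0.0401/0.0941) = -0.04935

D_KL(P||Q) = 2.99587 - 0.28703 - 0.04534 - 0.04935 = 2.61415 ≈ 2.6142 bits

D_KL(Q||P) = Σ Q(x) log₂(Q(x)/P(x))

Computing term by term:
  Q(1)·log₂(Q(1)/P(1)) = 0.0655·log₂(0.0655/0.8212) = -0.23895
  Q(2)·log₂(Q(2)/P(2)) = 0.6036·log₂(0.6036/0.1288) = 1.34510
  Q(3)·log₂(Q(3)/P(3)) = 0.2368·log₂(0.2368/0.0099) = 1.08457
  Q(4)·log₂(Q(4)/P(4)) = 0.0941·log₂(0.0941/0.0401) = 0.11580

D_KL(Q||P) = -0.23895 + 1.34510 + 1.08457 + 0.11580 = 2.30652 ≈ 2.3065 bits

These are NOT equal (difference: 0.3077 bits). KL divergence is asymmetric: D_KL(P||Q) ≠ D_KL(Q||P) in general.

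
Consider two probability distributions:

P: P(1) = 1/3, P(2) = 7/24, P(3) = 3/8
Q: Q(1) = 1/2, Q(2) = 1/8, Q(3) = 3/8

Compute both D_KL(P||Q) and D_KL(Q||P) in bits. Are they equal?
D_KL(P||Q) = 0.1615 bits, D_KL(Q||P) = 0.1397 bits. No, they are not equal.

D_KL(P||Q) = Σ P(x) log₂(P(x)/Q(x))

Computing term by term:
  P(1)·log₂(P(1)/Q(1)) = (1/3)·log₂((1/3)/(1/2)) = -0.19499
  P(2)·log₂(P(2)/Q(2)) = (7/24)·log₂((7/24)/(1/8)) = 0.35653
  P(3)·log₂(P(3)/Q(3)) = (3/8)·log₂((3/8)/(3/8)) = 0.00000

D_KL(P||Q) = -0.19499 + 0.35653 + 0.00000 = 0.16154 ≈ 0.1615 bits

D_KL(Q||P) = Σ Q(x) log₂(Q(x)/P(x))

Computing term by term:
  Q(1)·log₂(Q(1)/P(1)) = (1/2)·log₂((1/2)/(1/3)) = 0.29248
  Q(2)·log₂(Q(2)/P(2)) = (1/8)·log₂((1/8)/(7/24)) = -0.15280
  Q(3)·log₂(Q(3)/P(3)) = (3/8)·log₂((3/8)/(3/8)) = 0.00000

D_KL(Q||P) = 0.29248 - 0.15280 + 0.00000 = 0.13968 ≈ 0.1397 bits

These are NOT equal (difference: 0.0218 bits). KL divergence is asymmetric: D_KL(P||Q) ≠ D_KL(Q||P) in general.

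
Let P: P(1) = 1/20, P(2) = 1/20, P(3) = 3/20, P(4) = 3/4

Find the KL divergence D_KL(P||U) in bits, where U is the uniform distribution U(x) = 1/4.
0.8460 bits

U(i) = 1/4 for all i

D_KL(P||U) = Σ P(x) log₂(P(x) / (1/4))
           = Σ P(x) log₂(P(x)) + log₂(4)
           = log₂(4) - H(P)

H(P) = -Σ P(x) log₂(P(x)):
  -P(1)·log₂(P(1)) = -(1/20)·log₂(1/20) = 0.21610
  -P(2)·log₂(P(2)) = -(1/20)·log₂(1/20) = 0.21610
  -P(3)·log₂(P(3)) = -(3/20)·log₂(3/20) = 0.41054
  -P(4)·log₂(P(4)) = -(3/4)·log₂(3/4) = 0.31128
H(P) = 0.21610 + 0.21610 + 0.41054 + 0.31128 = 1.15402 bits

log₂(4) = 2.00000 bits

D_KL(P||U) = 2.00000 - 1.15402 = 0.84598 ≈ 0.8460 bits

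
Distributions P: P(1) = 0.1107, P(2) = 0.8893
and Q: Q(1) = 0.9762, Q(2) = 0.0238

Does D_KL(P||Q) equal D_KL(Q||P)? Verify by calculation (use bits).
D_KL(P||Q) = 4.2977 bits, D_KL(Q||P) = 2.9415 bits. No — D_KL(P||Q) ≠ D_KL(Q||P) for this pair.

D_KL(P||Q) = Σ P(x) log₂(P(x)/Q(x))

Computing term by term:
  P(1)·log₂(P(1)/Q(1)) = 0.1107·log₂(0.1107/0.9762) = -0.34766
  P(2)·log₂(P(2)/Q(2)) = 0.8893·log₂(0.8893/0.0238) = 4.64538

D_KL(P||Q) = -0.34766 + 4.64538 = 4.29772 ≈ 4.2977 bits

D_KL(Q||P) = Σ Q(x) log₂(Q(x)/P(x))

Computing term by term:
  Q(1)·log₂(Q(1)/P(1)) = 0.9762·log₂(0.9762/0.1107) = 3.06578
  Q(2)·log₂(Q(2)/P(2)) = 0.0238·log₂(0.0238/0.8893) = -0.12432

D_KL(Q||P) = 3.06578 - 0.12432 = 2.94146 ≈ 2.9415 bits

These are NOT equal (difference: 1.3562 bits). KL divergence is asymmetric: D_KL(P||Q) ≠ D_KL(Q||P) in general.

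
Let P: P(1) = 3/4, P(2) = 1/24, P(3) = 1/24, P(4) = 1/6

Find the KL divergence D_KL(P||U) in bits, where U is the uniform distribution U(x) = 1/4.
0.8758 bits

U(i) = 1/4 for all i

D_KL(P||U) = Σ P(x) log₂(P(x) / (1/4))
           = Σ P(x) log₂(P(x)) + log₂(4)
           = log₂(4) - H(P)

H(P) = -Σ P(x) log₂(P(x)):
  -P(1)·log₂(P(1)) = -(3/4)·log₂(3/4) = 0.31128
  -P(2)·log₂(P(2)) = -(1/24)·log₂(1/24) = 0.19104
  -P(3)·log₂(P(3)) = -(1/24)·log₂(1/24) = 0.19104
  -P(4)·log₂(P(4)) = -(1/6)·log₂(1/6) = 0.43083
H(P) = 0.31128 + 0.19104 + 0.19104 + 0.43083 = 1.12419 bits

log₂(4) = 2.00000 bits

D_KL(P||U) = 2.00000 - 1.12419 = 0.87581 ≈ 0.8758 bits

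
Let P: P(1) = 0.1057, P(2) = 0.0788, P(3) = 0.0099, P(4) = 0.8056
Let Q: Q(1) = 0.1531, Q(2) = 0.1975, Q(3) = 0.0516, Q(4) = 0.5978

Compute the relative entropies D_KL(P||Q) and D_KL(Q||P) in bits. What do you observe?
D_KL(P||Q) = 0.1622 bits, D_KL(Q||P) = 0.2092 bits. The two directions give different values (D_KL(Q||P) exceeds D_KL(P||Q) by 0.0470 bits): KL divergence is asymmetric.

D_KL(P||Q) = Σ P(x) log₂(P(x)/Q(x))

Computing term by term:
  P(1)·log₂(P(1)/Q(1)) = 0.1057·log₂(0.1057/0.1531) = -0.05650
  P(2)·log₂(P(2)/Q(2)) = 0.0788·log₂(0.0788/0.1975) = -0.10446
  P(3)·log₂(P(3)/Q(3)) = 0.0099·log₂(0.0099/0.0516) = -0.02358
  P(4)·log₂(P(4)/Q(4)) = 0.8056·log₂(0.8056/0.5978) = 0.34673

D_KL(P||Q) = -0.05650 - 0.10446 - 0.02358 + 0.34673 = 0.16219 ≈ 0.1622 bits

D_KL(Q||P) = Σ Q(x) log₂(Q(x)/P(x))

Computing term by term:
  Q(1)·log₂(Q(1)/P(1)) = 0.1531·log₂(0.1531/0.1057) = 0.08183
  Q(2)·log₂(Q(2)/P(2)) = 0.1975·log₂(0.1975/0.0788) = 0.26180
  Q(3)·log₂(Q(3)/P(3)) = 0.0516·log₂(0.0516/0.0099) = 0.12290
  Q(4)·log₂(Q(4)/P(4)) = 0.5978·log₂(0.5978/0.8056) = -0.25729

D_KL(Q||P) = 0.08183 + 0.26180 + 0.12290 - 0.25729 = 0.20924 ≈ 0.2092 bits

These are NOT equal (difference: 0.0470 bits). KL divergence is asymmetric: D_KL(P||Q) ≠ D_KL(Q||P) in general.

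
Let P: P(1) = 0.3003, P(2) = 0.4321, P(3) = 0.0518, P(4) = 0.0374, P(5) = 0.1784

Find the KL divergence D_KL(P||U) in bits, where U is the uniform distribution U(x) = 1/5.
0.4355 bits

U(i) = 1/5 for all i

D_KL(P||U) = Σ P(x) log₂(P(x) / (1/5))
           = Σ P(x) log₂(P(x)) + log₂(5)
           = log₂(5) - H(P)

H(P) = -Σ P(x) log₂(P(x)):
  -P(1)·log₂(P(1)) = -(0.3003)·log₂(0.3003) = 0.52118
  -P(2)·log₂(P(2)) = -(0.4321)·log₂(0.4321) = 0.52308
  -P(3)·log₂(P(3)) = -(0.0518)·log₂(0.0518) = 0.22123
  -P(4)·log₂(P(4)) = -(0.0374)·log₂(0.0374) = 0.17731
  -P(5)·log₂(P(5)) = -(0.1784)·log₂(0.1784) = 0.44365
H(P) = 0.52118 + 0.52308 + 0.22123 + 0.17731 + 0.44365 = 1.88645 bits

log₂(5) = 2.32193 bits

D_KL(P||U) = 2.32193 - 1.88645 = 0.43548 ≈ 0.4355 bits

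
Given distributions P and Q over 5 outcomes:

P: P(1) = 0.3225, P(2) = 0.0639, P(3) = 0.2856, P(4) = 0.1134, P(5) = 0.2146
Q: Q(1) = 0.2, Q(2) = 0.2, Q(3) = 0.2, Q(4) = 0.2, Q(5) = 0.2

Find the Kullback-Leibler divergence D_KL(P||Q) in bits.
0.1929 bits

D_KL(P||Q) = Σ P(x) log₂(P(x)/Q(x))

Computing term by term:
  P(1)·log₂(P(1)/Q(1)) = 0.3225·log₂(0.3225/0.2) = 0.22230
  P(2)·log₂(P(2)/Q(2)) = 0.0639·log₂(0.0639/0.2) = -0.10519
  P(3)·log₂(P(3)/Q(3)) = 0.2856·log₂(0.2856/0.2) = 0.14680
  P(4)·log₂(P(4)/Q(4)) = 0.1134·log₂(0.1134/0.2) = -0.09283
  P(5)·log₂(P(5)/Q(5)) = 0.2146·log₂(0.2146/0.2) = 0.02181

D_KL(P||Q) = 0.22230 - 0.10519 + 0.14680 - 0.09283 + 0.02181 = 0.19289 ≈ 0.1929 bits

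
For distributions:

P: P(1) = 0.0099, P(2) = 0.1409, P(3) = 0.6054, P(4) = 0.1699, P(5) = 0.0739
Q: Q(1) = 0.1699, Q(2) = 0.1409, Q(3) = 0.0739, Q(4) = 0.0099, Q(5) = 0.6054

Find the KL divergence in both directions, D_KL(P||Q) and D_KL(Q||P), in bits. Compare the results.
D_KL(P||Q) = 2.2689 bits, D_KL(Q||P) = 2.2689 bits. The two directions give exactly the same value for this pair.

D_KL(P||Q) = Σ P(x) log₂(P(x)/Q(x))

Computing term by term:
  P(1)·log₂(P(1)/Q(1)) = 0.0099·log₂(0.0099/0.1699) = -0.04060
  P(2)·log₂(P(2)/Q(2)) = 0.1409·log₂(0.1409/0.1409) = 0.00000
  P(3)·log₂(P(3)/Q(3)) = 0.6054·log₂(0.6054/0.0739) = 1.83693
  P(4)·log₂(P(4)/Q(4)) = 0.1699·log₂(0.1699/0.0099) = 0.69678
  P(5)·log₂(P(5)/Q(5)) = 0.0739·log₂(0.0739/0.6054) = -0.22423

D_KL(P||Q) = -0.04060 + 0.00000 + 1.83693 + 0.69678 - 0.22423 = 2.26888 ≈ 2.2689 bits

D_KL(Q||P) = Σ Q(x) log₂(Q(x)/P(x))

Computing term by term:
  Q(1)·log₂(Q(1)/P(1)) = 0.1699·log₂(0.1699/0.0099) = 0.69678
  Q(2)·log₂(Q(2)/P(2)) = 0.1409·log₂(0.1409/0.1409) = 0.00000
  Q(3)·log₂(Q(3)/P(3)) = 0.0739·log₂(0.0739/0.6054) = -0.22423
  Q(4)·log₂(Q(4)/P(4)) = 0.0099·log₂(0.0099/0.1699) = -0.04060
  Q(5)·log₂(Q(5)/P(5)) = 0.6054·log₂(0.6054/0.0739) = 1.83693

D_KL(Q||P) = 0.69678 + 0.00000 - 0.22423 - 0.04060 + 1.83693 = 2.26888 ≈ 2.2689 bits

These ARE equal here. Q is P with outcomes relabeled (Q(1) = P(4), Q(3) = P(5), Q(4) = P(1), Q(5) = P(3)) by a relabeling that is its own inverse, so the two sums contain exactly the same terms in a different order. This is a special case — KL divergence is not symmetric in general: D_KL(P||Q) ≠ D_KL(Q||P) for most P, Q.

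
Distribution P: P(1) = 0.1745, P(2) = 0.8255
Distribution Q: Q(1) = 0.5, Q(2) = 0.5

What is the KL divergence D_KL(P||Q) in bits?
0.3321 bits

D_KL(P||Q) = Σ P(x) log₂(P(x)/Q(x))

Computing term by term:
  P(1)·log₂(P(1)/Q(1)) = 0.1745·log₂(0.1745/0.5) = -0.26501
  P(2)·log₂(P(2)/Q(2)) = 0.8255·log₂(0.8255/0.5) = 0.59712

D_KL(P||Q) = -0.26501 + 0.59712 = 0.33211 ≈ 0.3321 bits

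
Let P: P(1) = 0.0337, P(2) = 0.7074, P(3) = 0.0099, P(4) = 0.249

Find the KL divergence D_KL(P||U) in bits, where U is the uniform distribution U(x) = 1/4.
0.9165 bits

U(i) = 1/4 for all i

D_KL(P||U) = Σ P(x) log₂(P(x) / (1/4))
           = Σ P(x) log₂(P(x)) + log₂(4)
           = log₂(4) - H(P)

H(P) = -Σ P(x) log₂(P(x)):
  -P(1)·log₂(P(1)) = -(0.0337)·log₂(0.0337) = 0.16483
  -P(2)·log₂(P(2)) = -(0.7074)·log₂(0.7074) = 0.35328
  -P(3)·log₂(P(3)) = -(0.0099)·log₂(0.0099) = 0.06592
  -P(4)·log₂(P(4)) = -(0.249)·log₂(0.249) = 0.49944
H(P) = 0.16483 + 0.35328 + 0.06592 + 0.49944 = 1.08347 bits

log₂(4) = 2.00000 bits

D_KL(P||U) = 2.00000 - 1.08347 = 0.91653 ≈ 0.9165 bits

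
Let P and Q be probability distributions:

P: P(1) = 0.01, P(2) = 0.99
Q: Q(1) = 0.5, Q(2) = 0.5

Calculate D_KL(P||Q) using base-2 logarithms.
0.9192 bits

D_KL(P||Q) = Σ P(x) log₂(P(x)/Q(x))

Computing term by term:
  P(1)·log₂(P(1)/Q(1)) = 0.01·log₂(0.01/0.5) = -0.05644
  P(2)·log₂(P(2)/Q(2)) = 0.99·log₂(0.99/0.5) = 0.97565

D_KL(P||Q) = -0.05644 + 0.97565 = 0.91921 ≈ 0.9192 bits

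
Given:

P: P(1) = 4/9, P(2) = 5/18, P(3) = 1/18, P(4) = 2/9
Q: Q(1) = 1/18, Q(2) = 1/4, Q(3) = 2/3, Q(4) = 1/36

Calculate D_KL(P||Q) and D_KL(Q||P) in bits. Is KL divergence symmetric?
D_KL(P||Q) = 1.8431 bits, D_KL(Q||P) = 2.1020 bits. No, KL divergence is not symmetric.

D_KL(P||Q) = Σ P(x) log₂(P(x)/Q(x))

Computing term by term:
  P(1)·log₂(P(1)/Q(1)) = (4/9)·log₂((4/9)/(1/18)) = 1.33333
  P(2)·log₂(P(2)/Q(2)) = (5/18)·log₂((5/18)/(1/4)) = 0.04222
  P(3)·log₂(P(3)/Q(3)) = (1/18)·log₂((1/18)/(2/3)) = -0.19916
  P(4)·log₂(P(4)/Q(4)) = (2/9)·log₂((2/9)/(1/36)) = 0.66667

D_KL(P||Q) = 1.33333 + 0.04222 - 0.19916 + 0.66667 = 1.84306 ≈ 1.8431 bits

D_KL(Q||P) = Σ Q(x) log₂(Q(x)/P(x))

Computing term by term:
  Q(1)·log₂(Q(1)/P(1)) = (1/18)·log₂((1/18)/(4/9)) = -0.16667
  Q(2)·log₂(Q(2)/P(2)) = (1/4)·log₂((1/4)/(5/18)) = -0.03800
  Q(3)·log₂(Q(3)/P(3)) = (2/3)·log₂((2/3)/(1/18)) = 2.38998
  Q(4)·log₂(Q(4)/P(4)) = (1/36)·log₂((1/36)/(2/9)) = -0.08333

D_KL(Q||P) = -0.16667 - 0.03800 + 2.38998 - 0.08333 = 2.10198 ≈ 2.1020 bits

These are NOT equal (difference: 0.2589 bits). KL divergence is asymmetric: D_KL(P||Q) ≠ D_KL(Q||P) in general.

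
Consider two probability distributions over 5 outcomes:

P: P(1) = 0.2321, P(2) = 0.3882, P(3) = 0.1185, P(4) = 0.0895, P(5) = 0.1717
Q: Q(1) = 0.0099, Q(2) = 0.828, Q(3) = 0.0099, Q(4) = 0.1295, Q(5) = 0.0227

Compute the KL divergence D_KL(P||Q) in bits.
1.5100 bits

D_KL(P||Q) = Σ P(x) log₂(P(x)/Q(x))

Computing term by term:
  P(1)·log₂(P(1)/Q(1)) = 0.2321·log₂(0.2321/0.0099) = 1.05633
  P(2)·log₂(P(2)/Q(2)) = 0.3882·log₂(0.3882/0.828) = -0.42424
  P(3)·log₂(P(3)/Q(3)) = 0.1185·log₂(0.1185/0.0099) = 0.42439
  P(4)·log₂(P(4)/Q(4)) = 0.0895·log₂(0.0895/0.1295) = -0.04770
  P(5)·log₂(P(5)/Q(5)) = 0.1717·log₂(0.1717/0.0227) = 0.50121

D_KL(P||Q) = 1.05633 - 0.42424 + 0.42439 - 0.04770 + 0.50121 = 1.50999 ≈ 1.5100 bits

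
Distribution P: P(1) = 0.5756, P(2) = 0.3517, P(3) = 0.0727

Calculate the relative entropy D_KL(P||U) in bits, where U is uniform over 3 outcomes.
0.3211 bits

U(i) = 1/3 for all i

D_KL(P||U) = Σ P(x) log₂(P(x) / (1/3))
           = Σ P(x) log₂(P(x)) + log₂(3)
           = log₂(3) - H(P)

H(P) = -Σ P(x) log₂(P(x)):
  -P(1)·log₂(P(1)) = -(0.5756)·log₂(0.5756) = 0.45867
  -P(2)·log₂(P(2)) = -(0.3517)·log₂(0.3517) = 0.53022
  -P(3)·log₂(P(3)) = -(0.0727)·log₂(0.0727) = 0.27494
H(P) = 0.45867 + 0.53022 + 0.27494 = 1.26383 bits

log₂(3) = 1.58496 bits

D_KL(P||U) = 1.58496 - 1.26383 = 0.32113 ≈ 0.3211 bits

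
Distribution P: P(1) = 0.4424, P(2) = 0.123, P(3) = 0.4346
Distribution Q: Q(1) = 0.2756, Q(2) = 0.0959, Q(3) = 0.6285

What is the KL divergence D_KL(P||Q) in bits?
0.1149 bits

D_KL(P||Q) = Σ P(x) log₂(P(x)/Q(x))

Computing term by term:
  P(1)·log₂(P(1)/Q(1)) = 0.4424·log₂(0.4424/0.2756) = 0.30206
  P(2)·log₂(P(2)/Q(2)) = 0.123·log₂(0.123/0.0959) = 0.04416
  P(3)·log₂(P(3)/Q(3)) = 0.4346·log₂(0.4346/0.6285) = -0.23130

D_KL(P||Q) = 0.30206 + 0.04416 - 0.23130 = 0.11492 ≈ 0.1149 bits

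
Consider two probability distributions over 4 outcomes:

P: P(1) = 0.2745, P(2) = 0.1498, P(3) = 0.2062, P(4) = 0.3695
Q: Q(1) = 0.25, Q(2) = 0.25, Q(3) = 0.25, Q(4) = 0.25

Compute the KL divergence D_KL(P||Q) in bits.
0.0773 bits

D_KL(P||Q) = Σ P(x) log₂(P(x)/Q(x))

Computing term by term:
  P(1)·log₂(P(1)/Q(1)) = 0.2745·log₂(0.2745/0.25) = 0.03702
  P(2)·log₂(P(2)/Q(2)) = 0.1498·log₂(0.1498/0.25) = -0.11069
  P(3)·log₂(P(3)/Q(3)) = 0.2062·log₂(0.2062/0.25) = -0.05730
  P(4)·log₂(P(4)/Q(4)) = 0.3695·log₂(0.3695/0.25) = 0.20827

D_KL(P||Q) = 0.03702 - 0.11069 - 0.05730 + 0.20827 = 0.07730 ≈ 0.0773 bits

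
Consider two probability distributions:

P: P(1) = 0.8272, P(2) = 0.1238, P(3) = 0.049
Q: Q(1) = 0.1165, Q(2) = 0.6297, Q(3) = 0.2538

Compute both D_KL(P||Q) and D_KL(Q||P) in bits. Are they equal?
D_KL(P||Q) = 1.9325 bits, D_KL(Q||P) = 1.7505 bits. No, they are not equal.

D_KL(P||Q) = Σ P(x) log₂(P(x)/Q(x))

Computing term by term:
  P(1)·log₂(P(1)/Q(1)) = 0.8272·log₂(0.8272/0.1165) = 2.33924
  P(2)·log₂(P(2)/Q(2)) = 0.1238·log₂(0.1238/0.6297) = -0.29052
  P(3)·log₂(P(3)/Q(3)) = 0.049·log₂(0.049/0.2538) = -0.11627

D_KL(P||Q) = 2.33924 - 0.29052 - 0.11627 = 1.93245 ≈ 1.9325 bits

D_KL(Q||P) = Σ Q(x) log₂(Q(x)/P(x))

Computing term by term:
  Q(1)·log₂(Q(1)/P(1)) = 0.1165·log₂(0.1165/0.8272) = -0.32945
  Q(2)·log₂(Q(2)/P(2)) = 0.6297·log₂(0.6297/0.1238) = 1.47769
  Q(3)·log₂(Q(3)/P(3)) = 0.2538·log₂(0.2538/0.049) = 0.60223

D_KL(Q||P) = -0.32945 + 1.47769 + 0.60223 = 1.75047 ≈ 1.7505 bits

These are NOT equal (difference: 0.1820 bits). KL divergence is asymmetric: D_KL(P||Q) ≠ D_KL(Q||P) in general.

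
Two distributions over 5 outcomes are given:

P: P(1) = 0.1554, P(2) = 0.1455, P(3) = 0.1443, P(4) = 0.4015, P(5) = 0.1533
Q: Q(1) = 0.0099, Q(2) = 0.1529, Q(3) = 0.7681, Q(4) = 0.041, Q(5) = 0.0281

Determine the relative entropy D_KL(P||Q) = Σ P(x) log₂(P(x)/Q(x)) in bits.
1.9557 bits

D_KL(P||Q) = Σ P(x) log₂(P(x)/Q(x))

Computing term by term:
  P(1)·log₂(P(1)/Q(1)) = 0.1554·log₂(0.1554/0.0099) = 0.61731
  P(2)·log₂(P(2)/Q(2)) = 0.1455·log₂(0.1455/0.1529) = -0.01041
  P(3)·log₂(P(3)/Q(3)) = 0.1443·log₂(0.1443/0.7681) = -0.34808
  P(4)·log₂(P(4)/Q(4)) = 0.4015·log₂(0.4015/0.041) = 1.32162
  P(5)·log₂(P(5)/Q(5)) = 0.1533·log₂(0.1533/0.0281) = 0.37523

D_KL(P||Q) = 0.61731 - 0.01041 - 0.34808 + 1.32162 + 0.37523 = 1.95567 ≈ 1.9557 bits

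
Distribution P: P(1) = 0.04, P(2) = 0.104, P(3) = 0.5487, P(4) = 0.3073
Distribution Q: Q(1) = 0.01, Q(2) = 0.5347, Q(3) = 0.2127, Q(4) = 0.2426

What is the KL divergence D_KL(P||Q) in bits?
0.6893 bits

D_KL(P||Q) = Σ P(x) log₂(P(x)/Q(x))

Computing term by term:
  P(1)·log₂(P(1)/Q(1)) = 0.04·log₂(0.04/0.01) = 0.08000
  P(2)·log₂(P(2)/Q(2)) = 0.104·log₂(0.104/0.5347) = -0.24566
  P(3)·log₂(P(3)/Q(3)) = 0.5487·log₂(0.5487/0.2127) = 0.75018
  P(4)·log₂(P(4)/Q(4)) = 0.3073·log₂(0.3073/0.2426) = 0.10481

D_KL(P||Q) = 0.08000 - 0.24566 + 0.75018 + 0.10481 = 0.68933 ≈ 0.6893 bits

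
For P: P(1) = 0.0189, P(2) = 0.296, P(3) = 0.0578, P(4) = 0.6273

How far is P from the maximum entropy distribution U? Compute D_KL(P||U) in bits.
0.7122 bits

U(i) = 1/4 for all i

D_KL(P||U) = Σ P(x) log₂(P(x) / (1/4))
           = Σ P(x) log₂(P(x)) + log₂(4)
           = log₂(4) - H(P)

H(P) = -Σ P(x) log₂(P(x)):
  -P(1)·log₂(P(1)) = -(0.0189)·log₂(0.0189) = 0.10821
  -P(2)·log₂(P(2)) = -(0.296)·log₂(0.296) = 0.51987
  -P(3)·log₂(P(3)) = -(0.0578)·log₂(0.0578) = 0.23772
  -P(4)·log₂(P(4)) = -(0.6273)·log₂(0.6273) = 0.42203
H(P) = 0.10821 + 0.51987 + 0.23772 + 0.42203 = 1.28783 bits

log₂(4) = 2.00000 bits

D_KL(P||U) = 2.00000 - 1.28783 = 0.71217 ≈ 0.7122 bits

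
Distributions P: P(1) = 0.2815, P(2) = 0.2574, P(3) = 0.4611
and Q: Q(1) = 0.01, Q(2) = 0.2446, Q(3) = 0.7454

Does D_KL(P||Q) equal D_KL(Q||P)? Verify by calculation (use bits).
D_KL(P||Q) = 1.0549 bits, D_KL(Q||P) = 0.4504 bits. No — D_KL(P||Q) ≠ D_KL(Q||P) for this pair.

D_KL(P||Q) = Σ P(x) log₂(P(x)/Q(x))

Computing term by term:
  P(1)·log₂(P(1)/Q(1)) = 0.2815·log₂(0.2815/0.01) = 1.35544
  P(2)·log₂(P(2)/Q(2)) = 0.2574·log₂(0.2574/0.2446) = 0.01894
  P(3)·log₂(P(3)/Q(3)) = 0.4611·log₂(0.4611/0.7454) = -0.31951

D_KL(P||Q) = 1.35544 + 0.01894 - 0.31951 = 1.05487 ≈ 1.0549 bits

D_KL(Q||P) = Σ Q(x) log₂(Q(x)/P(x))

Computing term by term:
  Q(1)·log₂(Q(1)/P(1)) = 0.01·log₂(0.01/0.2815) = -0.04815
  Q(2)·log₂(Q(2)/P(2)) = 0.2446·log₂(0.2446/0.2574) = -0.01800
  Q(3)·log₂(Q(3)/P(3)) = 0.7454·log₂(0.7454/0.4611) = 0.51651

D_KL(Q||P) = -0.04815 - 0.01800 + 0.51651 = 0.45036 ≈ 0.4504 bits

These are NOT equal (difference: 0.6045 bits). KL divergence is asymmetric: D_KL(P||Q) ≠ D_KL(Q||P) in general.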